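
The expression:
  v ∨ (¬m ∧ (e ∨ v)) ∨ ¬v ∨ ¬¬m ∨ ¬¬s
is always true.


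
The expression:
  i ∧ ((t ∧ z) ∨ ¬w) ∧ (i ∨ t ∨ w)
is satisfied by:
  {z: True, t: True, i: True, w: False}
  {z: True, i: True, t: False, w: False}
  {t: True, i: True, z: False, w: False}
  {i: True, z: False, t: False, w: False}
  {z: True, w: True, t: True, i: True}


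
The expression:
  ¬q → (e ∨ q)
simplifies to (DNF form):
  e ∨ q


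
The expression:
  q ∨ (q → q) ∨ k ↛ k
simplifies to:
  True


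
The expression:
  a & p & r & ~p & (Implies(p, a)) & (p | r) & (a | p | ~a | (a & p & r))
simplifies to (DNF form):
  False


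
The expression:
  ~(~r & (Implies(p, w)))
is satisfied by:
  {r: True, p: True, w: False}
  {r: True, p: False, w: False}
  {r: True, w: True, p: True}
  {r: True, w: True, p: False}
  {p: True, w: False, r: False}


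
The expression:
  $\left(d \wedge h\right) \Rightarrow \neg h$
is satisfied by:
  {h: False, d: False}
  {d: True, h: False}
  {h: True, d: False}


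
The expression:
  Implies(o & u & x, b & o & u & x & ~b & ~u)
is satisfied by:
  {u: False, o: False, x: False}
  {x: True, u: False, o: False}
  {o: True, u: False, x: False}
  {x: True, o: True, u: False}
  {u: True, x: False, o: False}
  {x: True, u: True, o: False}
  {o: True, u: True, x: False}


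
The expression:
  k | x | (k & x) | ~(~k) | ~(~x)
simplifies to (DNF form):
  k | x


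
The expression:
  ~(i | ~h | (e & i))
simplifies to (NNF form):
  h & ~i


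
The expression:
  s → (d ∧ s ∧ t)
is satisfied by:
  {d: True, t: True, s: False}
  {d: True, t: False, s: False}
  {t: True, d: False, s: False}
  {d: False, t: False, s: False}
  {d: True, s: True, t: True}


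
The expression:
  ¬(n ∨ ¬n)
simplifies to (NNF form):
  False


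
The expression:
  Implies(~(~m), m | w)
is always true.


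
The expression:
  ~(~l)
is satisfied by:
  {l: True}


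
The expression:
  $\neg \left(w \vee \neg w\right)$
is never true.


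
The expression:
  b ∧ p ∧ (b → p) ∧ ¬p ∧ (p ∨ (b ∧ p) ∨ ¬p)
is never true.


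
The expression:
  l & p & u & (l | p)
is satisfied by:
  {p: True, u: True, l: True}


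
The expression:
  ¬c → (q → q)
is always true.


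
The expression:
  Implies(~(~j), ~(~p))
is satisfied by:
  {p: True, j: False}
  {j: False, p: False}
  {j: True, p: True}


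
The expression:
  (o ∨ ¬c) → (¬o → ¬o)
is always true.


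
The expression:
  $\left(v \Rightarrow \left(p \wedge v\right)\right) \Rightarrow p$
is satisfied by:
  {v: True, p: True}
  {v: True, p: False}
  {p: True, v: False}


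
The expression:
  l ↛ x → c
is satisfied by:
  {x: True, c: True, l: False}
  {x: True, l: False, c: False}
  {c: True, l: False, x: False}
  {c: False, l: False, x: False}
  {x: True, c: True, l: True}
  {x: True, l: True, c: False}
  {c: True, l: True, x: False}


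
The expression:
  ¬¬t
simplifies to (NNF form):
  t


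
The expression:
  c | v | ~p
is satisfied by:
  {c: True, v: True, p: False}
  {c: True, p: False, v: False}
  {v: True, p: False, c: False}
  {v: False, p: False, c: False}
  {c: True, v: True, p: True}
  {c: True, p: True, v: False}
  {v: True, p: True, c: False}


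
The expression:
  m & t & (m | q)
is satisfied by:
  {t: True, m: True}


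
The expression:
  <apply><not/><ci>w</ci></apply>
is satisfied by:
  {w: False}


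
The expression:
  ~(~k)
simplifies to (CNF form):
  k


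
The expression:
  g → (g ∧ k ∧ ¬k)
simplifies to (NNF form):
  ¬g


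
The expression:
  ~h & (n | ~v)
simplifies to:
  ~h & (n | ~v)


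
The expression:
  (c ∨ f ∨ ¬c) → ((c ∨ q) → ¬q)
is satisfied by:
  {q: False}


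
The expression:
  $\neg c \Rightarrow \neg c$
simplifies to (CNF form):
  $\text{True}$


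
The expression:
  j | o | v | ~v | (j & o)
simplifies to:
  True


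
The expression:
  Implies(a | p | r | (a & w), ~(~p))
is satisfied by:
  {p: True, r: False, a: False}
  {a: True, p: True, r: False}
  {p: True, r: True, a: False}
  {a: True, p: True, r: True}
  {a: False, r: False, p: False}


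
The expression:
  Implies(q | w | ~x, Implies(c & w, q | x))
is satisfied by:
  {x: True, q: True, w: False, c: False}
  {x: True, w: False, c: False, q: False}
  {q: True, w: False, c: False, x: False}
  {q: False, w: False, c: False, x: False}
  {x: True, c: True, q: True, w: False}
  {x: True, c: True, q: False, w: False}
  {c: True, q: True, x: False, w: False}
  {c: True, x: False, w: False, q: False}
  {q: True, x: True, w: True, c: False}
  {x: True, w: True, q: False, c: False}
  {q: True, w: True, x: False, c: False}
  {w: True, x: False, c: False, q: False}
  {x: True, c: True, w: True, q: True}
  {x: True, c: True, w: True, q: False}
  {c: True, w: True, q: True, x: False}


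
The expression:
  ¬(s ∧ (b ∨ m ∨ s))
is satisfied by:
  {s: False}


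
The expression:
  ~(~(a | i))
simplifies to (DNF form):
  a | i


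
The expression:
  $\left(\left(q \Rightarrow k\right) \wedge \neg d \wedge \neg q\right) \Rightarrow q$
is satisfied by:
  {d: True, q: True}
  {d: True, q: False}
  {q: True, d: False}


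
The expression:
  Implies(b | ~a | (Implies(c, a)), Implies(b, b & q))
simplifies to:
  q | ~b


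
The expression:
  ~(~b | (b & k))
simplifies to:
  b & ~k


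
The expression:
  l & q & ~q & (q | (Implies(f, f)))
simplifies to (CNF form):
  False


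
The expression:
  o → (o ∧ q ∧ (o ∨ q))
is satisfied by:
  {q: True, o: False}
  {o: False, q: False}
  {o: True, q: True}


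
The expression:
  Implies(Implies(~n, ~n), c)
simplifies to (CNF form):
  c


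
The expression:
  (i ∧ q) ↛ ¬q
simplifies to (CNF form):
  i ∧ q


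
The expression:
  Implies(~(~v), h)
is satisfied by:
  {h: True, v: False}
  {v: False, h: False}
  {v: True, h: True}


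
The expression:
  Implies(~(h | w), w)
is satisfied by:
  {h: True, w: True}
  {h: True, w: False}
  {w: True, h: False}


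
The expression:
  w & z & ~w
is never true.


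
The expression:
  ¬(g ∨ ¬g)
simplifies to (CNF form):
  False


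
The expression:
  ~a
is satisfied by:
  {a: False}


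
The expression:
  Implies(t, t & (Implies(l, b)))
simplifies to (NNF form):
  b | ~l | ~t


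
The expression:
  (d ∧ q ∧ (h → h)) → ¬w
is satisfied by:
  {w: False, q: False, d: False}
  {d: True, w: False, q: False}
  {q: True, w: False, d: False}
  {d: True, q: True, w: False}
  {w: True, d: False, q: False}
  {d: True, w: True, q: False}
  {q: True, w: True, d: False}


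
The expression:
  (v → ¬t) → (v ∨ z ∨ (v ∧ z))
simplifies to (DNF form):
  v ∨ z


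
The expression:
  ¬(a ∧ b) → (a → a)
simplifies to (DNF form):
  True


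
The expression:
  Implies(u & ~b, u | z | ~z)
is always true.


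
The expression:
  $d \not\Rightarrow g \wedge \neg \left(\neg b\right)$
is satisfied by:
  {b: True, d: True, g: False}


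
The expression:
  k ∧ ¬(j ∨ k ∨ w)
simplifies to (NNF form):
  False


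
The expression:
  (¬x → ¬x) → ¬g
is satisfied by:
  {g: False}


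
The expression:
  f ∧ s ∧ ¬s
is never true.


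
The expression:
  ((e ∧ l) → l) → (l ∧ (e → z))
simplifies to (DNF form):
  (l ∧ z) ∨ (l ∧ ¬e)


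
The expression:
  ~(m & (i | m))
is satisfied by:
  {m: False}


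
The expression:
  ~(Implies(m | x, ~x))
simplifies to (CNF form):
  x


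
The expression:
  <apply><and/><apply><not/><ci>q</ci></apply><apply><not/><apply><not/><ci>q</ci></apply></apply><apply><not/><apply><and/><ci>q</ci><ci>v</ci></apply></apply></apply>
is never true.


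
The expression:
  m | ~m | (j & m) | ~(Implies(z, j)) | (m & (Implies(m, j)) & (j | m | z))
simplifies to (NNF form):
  True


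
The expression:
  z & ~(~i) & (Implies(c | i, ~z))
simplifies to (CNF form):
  False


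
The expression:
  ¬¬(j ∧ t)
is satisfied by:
  {t: True, j: True}


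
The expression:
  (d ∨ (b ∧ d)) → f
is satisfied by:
  {f: True, d: False}
  {d: False, f: False}
  {d: True, f: True}


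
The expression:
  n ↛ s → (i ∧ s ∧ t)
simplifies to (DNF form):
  s ∨ ¬n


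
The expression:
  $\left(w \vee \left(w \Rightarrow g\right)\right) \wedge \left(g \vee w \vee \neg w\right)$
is always true.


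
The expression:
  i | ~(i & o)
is always true.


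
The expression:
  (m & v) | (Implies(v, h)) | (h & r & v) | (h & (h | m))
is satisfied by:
  {h: True, m: True, v: False}
  {h: True, v: False, m: False}
  {m: True, v: False, h: False}
  {m: False, v: False, h: False}
  {h: True, m: True, v: True}
  {h: True, v: True, m: False}
  {m: True, v: True, h: False}


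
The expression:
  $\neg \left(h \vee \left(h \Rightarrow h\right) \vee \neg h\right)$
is never true.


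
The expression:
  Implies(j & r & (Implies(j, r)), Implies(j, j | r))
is always true.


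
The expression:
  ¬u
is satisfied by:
  {u: False}


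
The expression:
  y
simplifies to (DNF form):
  y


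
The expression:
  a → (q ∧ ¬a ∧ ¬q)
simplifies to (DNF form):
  ¬a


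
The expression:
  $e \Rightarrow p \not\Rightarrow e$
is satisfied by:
  {e: False}


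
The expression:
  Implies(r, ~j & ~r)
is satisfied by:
  {r: False}


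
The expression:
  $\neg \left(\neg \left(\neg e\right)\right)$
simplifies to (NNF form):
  $\neg e$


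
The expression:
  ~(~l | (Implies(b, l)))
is never true.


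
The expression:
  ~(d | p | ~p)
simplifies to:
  False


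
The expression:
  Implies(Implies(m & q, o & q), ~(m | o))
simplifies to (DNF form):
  (q & ~o) | (~m & ~o)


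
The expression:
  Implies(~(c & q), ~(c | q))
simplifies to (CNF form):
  (c | ~c) & (c | ~q) & (q | ~c) & (q | ~q)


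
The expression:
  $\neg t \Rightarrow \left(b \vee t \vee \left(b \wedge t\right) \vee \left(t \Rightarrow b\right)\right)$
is always true.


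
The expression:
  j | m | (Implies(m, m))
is always true.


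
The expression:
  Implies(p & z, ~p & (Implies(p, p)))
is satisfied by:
  {p: False, z: False}
  {z: True, p: False}
  {p: True, z: False}


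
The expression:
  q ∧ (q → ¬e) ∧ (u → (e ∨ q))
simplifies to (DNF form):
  q ∧ ¬e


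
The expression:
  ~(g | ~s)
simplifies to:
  s & ~g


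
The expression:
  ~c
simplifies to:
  ~c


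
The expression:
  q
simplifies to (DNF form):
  q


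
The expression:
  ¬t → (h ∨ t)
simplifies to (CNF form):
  h ∨ t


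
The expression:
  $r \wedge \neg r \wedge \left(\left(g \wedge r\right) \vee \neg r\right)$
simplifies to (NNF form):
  $\text{False}$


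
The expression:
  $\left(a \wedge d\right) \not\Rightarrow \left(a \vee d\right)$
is never true.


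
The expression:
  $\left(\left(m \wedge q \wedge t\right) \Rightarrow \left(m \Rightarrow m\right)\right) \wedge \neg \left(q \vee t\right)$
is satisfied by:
  {q: False, t: False}


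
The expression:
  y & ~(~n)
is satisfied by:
  {y: True, n: True}


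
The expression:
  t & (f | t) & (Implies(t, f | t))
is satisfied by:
  {t: True}


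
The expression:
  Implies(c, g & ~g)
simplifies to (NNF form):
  ~c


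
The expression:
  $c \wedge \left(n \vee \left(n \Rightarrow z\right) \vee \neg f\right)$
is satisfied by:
  {c: True}


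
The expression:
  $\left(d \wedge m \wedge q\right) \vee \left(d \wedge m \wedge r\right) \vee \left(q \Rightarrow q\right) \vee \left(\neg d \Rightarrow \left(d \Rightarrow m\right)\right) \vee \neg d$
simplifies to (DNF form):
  $\text{True}$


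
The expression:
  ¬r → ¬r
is always true.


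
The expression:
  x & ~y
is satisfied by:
  {x: True, y: False}


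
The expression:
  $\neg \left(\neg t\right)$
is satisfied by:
  {t: True}


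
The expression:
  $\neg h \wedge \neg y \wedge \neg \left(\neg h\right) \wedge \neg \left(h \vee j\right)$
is never true.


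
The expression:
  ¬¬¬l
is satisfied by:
  {l: False}


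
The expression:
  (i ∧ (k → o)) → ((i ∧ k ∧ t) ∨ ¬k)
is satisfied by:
  {t: True, k: False, o: False, i: False}
  {t: False, k: False, o: False, i: False}
  {i: True, t: True, k: False, o: False}
  {i: True, t: False, k: False, o: False}
  {t: True, o: True, i: False, k: False}
  {o: True, i: False, k: False, t: False}
  {i: True, o: True, t: True, k: False}
  {i: True, o: True, t: False, k: False}
  {t: True, k: True, i: False, o: False}
  {k: True, i: False, o: False, t: False}
  {t: True, i: True, k: True, o: False}
  {i: True, k: True, t: False, o: False}
  {t: True, o: True, k: True, i: False}
  {o: True, k: True, i: False, t: False}
  {i: True, o: True, k: True, t: True}


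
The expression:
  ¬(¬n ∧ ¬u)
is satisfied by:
  {n: True, u: True}
  {n: True, u: False}
  {u: True, n: False}


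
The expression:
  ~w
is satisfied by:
  {w: False}


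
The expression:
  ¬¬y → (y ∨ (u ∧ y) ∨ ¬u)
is always true.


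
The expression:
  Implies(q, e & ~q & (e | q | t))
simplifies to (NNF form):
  ~q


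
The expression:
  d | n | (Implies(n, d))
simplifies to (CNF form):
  True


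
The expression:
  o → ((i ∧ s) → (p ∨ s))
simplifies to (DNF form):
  True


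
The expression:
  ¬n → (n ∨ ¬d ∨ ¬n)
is always true.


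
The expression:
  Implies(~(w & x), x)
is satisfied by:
  {x: True}


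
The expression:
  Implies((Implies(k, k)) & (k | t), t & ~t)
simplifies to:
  ~k & ~t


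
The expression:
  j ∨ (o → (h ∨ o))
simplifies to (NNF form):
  True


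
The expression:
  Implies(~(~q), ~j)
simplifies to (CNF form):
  ~j | ~q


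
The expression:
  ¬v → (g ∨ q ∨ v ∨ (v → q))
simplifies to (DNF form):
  True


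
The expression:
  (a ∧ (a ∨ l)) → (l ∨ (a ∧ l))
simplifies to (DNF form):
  l ∨ ¬a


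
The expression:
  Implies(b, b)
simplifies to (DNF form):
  True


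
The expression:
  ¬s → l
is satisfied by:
  {l: True, s: True}
  {l: True, s: False}
  {s: True, l: False}


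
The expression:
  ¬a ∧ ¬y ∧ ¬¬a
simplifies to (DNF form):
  False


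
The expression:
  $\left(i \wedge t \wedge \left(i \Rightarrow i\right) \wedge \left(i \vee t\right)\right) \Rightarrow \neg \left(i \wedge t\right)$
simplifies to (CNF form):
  $\neg i \vee \neg t$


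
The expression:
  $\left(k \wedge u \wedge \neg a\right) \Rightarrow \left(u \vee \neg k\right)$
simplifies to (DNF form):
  $\text{True}$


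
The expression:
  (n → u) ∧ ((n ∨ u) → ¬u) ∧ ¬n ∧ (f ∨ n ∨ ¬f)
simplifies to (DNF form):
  ¬n ∧ ¬u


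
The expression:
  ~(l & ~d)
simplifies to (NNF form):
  d | ~l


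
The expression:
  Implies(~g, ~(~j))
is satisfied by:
  {g: True, j: True}
  {g: True, j: False}
  {j: True, g: False}


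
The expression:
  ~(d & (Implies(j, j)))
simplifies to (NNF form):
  ~d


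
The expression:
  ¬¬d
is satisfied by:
  {d: True}


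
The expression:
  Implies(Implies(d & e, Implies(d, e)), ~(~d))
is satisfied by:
  {d: True}


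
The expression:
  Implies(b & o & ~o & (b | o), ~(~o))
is always true.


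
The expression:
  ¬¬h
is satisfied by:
  {h: True}


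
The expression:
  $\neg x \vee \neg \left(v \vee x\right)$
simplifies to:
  $\neg x$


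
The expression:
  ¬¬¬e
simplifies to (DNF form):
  ¬e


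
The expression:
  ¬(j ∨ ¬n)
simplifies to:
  n ∧ ¬j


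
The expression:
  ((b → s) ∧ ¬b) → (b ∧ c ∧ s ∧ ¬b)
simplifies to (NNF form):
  b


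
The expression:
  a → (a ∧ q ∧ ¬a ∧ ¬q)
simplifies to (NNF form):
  ¬a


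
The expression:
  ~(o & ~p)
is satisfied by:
  {p: True, o: False}
  {o: False, p: False}
  {o: True, p: True}


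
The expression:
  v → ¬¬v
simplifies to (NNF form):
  True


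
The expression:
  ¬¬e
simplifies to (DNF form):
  e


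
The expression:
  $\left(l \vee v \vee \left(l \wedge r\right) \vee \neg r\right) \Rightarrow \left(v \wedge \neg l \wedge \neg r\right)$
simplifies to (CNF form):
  $\neg l \wedge \left(r \vee v\right) \wedge \left(\neg r \vee \neg v\right)$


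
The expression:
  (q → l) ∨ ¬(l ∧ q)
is always true.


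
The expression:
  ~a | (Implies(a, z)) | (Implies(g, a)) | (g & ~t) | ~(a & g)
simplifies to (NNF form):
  True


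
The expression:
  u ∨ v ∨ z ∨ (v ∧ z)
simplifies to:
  u ∨ v ∨ z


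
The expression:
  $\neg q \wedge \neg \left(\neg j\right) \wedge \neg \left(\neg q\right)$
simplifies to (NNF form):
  $\text{False}$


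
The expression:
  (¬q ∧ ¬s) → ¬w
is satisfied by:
  {q: True, s: True, w: False}
  {q: True, w: False, s: False}
  {s: True, w: False, q: False}
  {s: False, w: False, q: False}
  {q: True, s: True, w: True}
  {q: True, w: True, s: False}
  {s: True, w: True, q: False}


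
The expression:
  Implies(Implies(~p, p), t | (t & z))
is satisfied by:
  {t: True, p: False}
  {p: False, t: False}
  {p: True, t: True}


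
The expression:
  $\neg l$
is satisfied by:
  {l: False}


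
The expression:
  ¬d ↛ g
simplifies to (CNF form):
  g ∨ ¬d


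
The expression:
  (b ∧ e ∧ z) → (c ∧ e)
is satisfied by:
  {c: True, e: False, z: False, b: False}
  {b: False, e: False, c: False, z: False}
  {b: True, c: True, e: False, z: False}
  {b: True, e: False, c: False, z: False}
  {z: True, c: True, b: False, e: False}
  {z: True, b: False, e: False, c: False}
  {z: True, b: True, c: True, e: False}
  {z: True, b: True, e: False, c: False}
  {c: True, e: True, z: False, b: False}
  {e: True, z: False, c: False, b: False}
  {b: True, e: True, c: True, z: False}
  {b: True, e: True, z: False, c: False}
  {c: True, e: True, z: True, b: False}
  {e: True, z: True, b: False, c: False}
  {b: True, e: True, z: True, c: True}


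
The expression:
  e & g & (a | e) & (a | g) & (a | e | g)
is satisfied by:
  {e: True, g: True}


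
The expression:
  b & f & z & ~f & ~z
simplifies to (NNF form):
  False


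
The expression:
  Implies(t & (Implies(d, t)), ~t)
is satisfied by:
  {t: False}


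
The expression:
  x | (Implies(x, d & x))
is always true.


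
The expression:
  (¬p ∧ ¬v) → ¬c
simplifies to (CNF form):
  p ∨ v ∨ ¬c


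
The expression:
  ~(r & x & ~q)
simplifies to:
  q | ~r | ~x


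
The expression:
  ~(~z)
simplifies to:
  z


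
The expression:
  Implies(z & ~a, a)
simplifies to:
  a | ~z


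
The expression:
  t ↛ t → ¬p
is always true.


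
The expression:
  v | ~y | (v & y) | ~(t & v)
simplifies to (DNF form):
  True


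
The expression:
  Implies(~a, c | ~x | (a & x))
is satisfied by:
  {a: True, c: True, x: False}
  {a: True, c: False, x: False}
  {c: True, a: False, x: False}
  {a: False, c: False, x: False}
  {a: True, x: True, c: True}
  {a: True, x: True, c: False}
  {x: True, c: True, a: False}


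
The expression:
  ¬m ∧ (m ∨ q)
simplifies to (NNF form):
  q ∧ ¬m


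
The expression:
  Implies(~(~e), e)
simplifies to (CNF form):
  True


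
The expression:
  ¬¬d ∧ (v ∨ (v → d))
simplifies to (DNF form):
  d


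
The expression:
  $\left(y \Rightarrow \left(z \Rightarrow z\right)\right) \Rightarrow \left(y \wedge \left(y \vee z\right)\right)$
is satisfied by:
  {y: True}


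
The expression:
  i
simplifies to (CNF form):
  i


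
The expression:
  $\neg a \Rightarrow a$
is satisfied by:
  {a: True}


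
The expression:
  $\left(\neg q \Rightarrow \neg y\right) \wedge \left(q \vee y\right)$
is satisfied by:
  {q: True}


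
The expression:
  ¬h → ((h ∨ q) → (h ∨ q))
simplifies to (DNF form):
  True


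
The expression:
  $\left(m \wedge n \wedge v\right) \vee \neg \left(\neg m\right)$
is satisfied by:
  {m: True}


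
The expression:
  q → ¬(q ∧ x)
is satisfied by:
  {q: False, x: False}
  {x: True, q: False}
  {q: True, x: False}


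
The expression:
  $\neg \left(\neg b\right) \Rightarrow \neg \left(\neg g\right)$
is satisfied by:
  {g: True, b: False}
  {b: False, g: False}
  {b: True, g: True}


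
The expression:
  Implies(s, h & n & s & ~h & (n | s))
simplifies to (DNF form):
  ~s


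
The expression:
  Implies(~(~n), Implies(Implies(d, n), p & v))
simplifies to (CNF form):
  (p | ~n) & (v | ~n)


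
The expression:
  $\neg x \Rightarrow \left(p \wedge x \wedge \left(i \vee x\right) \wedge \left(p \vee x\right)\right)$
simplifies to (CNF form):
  $x$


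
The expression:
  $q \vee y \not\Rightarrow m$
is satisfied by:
  {y: True, q: True, m: False}
  {q: True, m: False, y: False}
  {y: True, q: True, m: True}
  {q: True, m: True, y: False}
  {y: True, m: False, q: False}


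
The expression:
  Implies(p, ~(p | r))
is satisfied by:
  {p: False}


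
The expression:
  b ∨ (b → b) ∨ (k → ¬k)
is always true.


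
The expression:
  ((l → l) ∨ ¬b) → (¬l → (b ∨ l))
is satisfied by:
  {b: True, l: True}
  {b: True, l: False}
  {l: True, b: False}


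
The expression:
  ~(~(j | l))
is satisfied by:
  {l: True, j: True}
  {l: True, j: False}
  {j: True, l: False}


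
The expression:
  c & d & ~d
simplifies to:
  False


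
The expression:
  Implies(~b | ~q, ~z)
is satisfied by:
  {q: True, b: True, z: False}
  {q: True, b: False, z: False}
  {b: True, q: False, z: False}
  {q: False, b: False, z: False}
  {q: True, z: True, b: True}


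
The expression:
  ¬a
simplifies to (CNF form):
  ¬a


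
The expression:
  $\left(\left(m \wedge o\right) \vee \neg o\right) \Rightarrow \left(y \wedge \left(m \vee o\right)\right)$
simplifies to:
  $\left(m \wedge y\right) \vee \left(o \wedge \neg m\right)$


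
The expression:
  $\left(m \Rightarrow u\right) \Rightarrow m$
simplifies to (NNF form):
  $m$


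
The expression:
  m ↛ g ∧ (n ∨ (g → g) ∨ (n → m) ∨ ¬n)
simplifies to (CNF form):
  m ∧ ¬g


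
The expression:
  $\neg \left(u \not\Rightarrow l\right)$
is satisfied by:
  {l: True, u: False}
  {u: False, l: False}
  {u: True, l: True}


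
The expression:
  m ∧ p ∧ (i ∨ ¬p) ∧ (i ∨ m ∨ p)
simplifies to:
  i ∧ m ∧ p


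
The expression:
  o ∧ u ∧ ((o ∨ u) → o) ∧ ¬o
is never true.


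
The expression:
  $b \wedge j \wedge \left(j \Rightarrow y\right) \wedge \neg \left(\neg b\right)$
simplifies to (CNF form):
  $b \wedge j \wedge y$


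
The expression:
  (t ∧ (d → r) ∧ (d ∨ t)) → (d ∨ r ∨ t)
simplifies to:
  True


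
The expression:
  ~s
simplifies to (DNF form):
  ~s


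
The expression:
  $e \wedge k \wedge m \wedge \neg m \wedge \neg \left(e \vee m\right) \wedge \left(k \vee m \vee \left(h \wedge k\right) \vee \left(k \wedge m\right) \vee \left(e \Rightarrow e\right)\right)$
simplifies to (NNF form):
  $\text{False}$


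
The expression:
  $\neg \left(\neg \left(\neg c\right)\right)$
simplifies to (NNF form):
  $\neg c$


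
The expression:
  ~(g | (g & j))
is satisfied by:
  {g: False}


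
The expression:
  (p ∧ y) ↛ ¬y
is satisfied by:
  {p: True, y: True}


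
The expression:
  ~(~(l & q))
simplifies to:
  l & q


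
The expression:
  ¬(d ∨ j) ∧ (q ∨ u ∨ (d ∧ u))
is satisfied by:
  {q: True, u: True, d: False, j: False}
  {q: True, d: False, u: False, j: False}
  {u: True, q: False, d: False, j: False}


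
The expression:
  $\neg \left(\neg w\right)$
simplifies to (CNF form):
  $w$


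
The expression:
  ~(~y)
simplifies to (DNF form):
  y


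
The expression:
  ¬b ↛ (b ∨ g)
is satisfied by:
  {g: False, b: False}


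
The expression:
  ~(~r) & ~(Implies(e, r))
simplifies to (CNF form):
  False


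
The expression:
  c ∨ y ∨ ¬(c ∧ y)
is always true.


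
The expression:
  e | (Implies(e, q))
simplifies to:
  True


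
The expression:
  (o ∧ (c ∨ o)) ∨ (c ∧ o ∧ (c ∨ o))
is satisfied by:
  {o: True}


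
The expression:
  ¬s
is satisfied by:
  {s: False}


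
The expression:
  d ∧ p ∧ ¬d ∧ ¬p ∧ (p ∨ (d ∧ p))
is never true.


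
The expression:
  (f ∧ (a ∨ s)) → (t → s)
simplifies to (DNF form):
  s ∨ ¬a ∨ ¬f ∨ ¬t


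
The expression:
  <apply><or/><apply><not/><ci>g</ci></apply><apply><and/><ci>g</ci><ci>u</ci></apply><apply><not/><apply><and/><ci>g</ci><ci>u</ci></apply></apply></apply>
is always true.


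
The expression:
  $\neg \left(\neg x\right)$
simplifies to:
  $x$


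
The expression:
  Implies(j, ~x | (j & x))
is always true.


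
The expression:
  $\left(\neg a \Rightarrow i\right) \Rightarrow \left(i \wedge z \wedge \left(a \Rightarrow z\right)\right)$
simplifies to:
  $\left(i \wedge z\right) \vee \left(\neg a \wedge \neg i\right)$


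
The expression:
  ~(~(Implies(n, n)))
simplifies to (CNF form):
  True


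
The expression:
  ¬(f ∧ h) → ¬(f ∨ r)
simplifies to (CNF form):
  (f ∨ ¬f) ∧ (f ∨ ¬r) ∧ (h ∨ ¬f) ∧ (h ∨ ¬r)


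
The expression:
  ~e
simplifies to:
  ~e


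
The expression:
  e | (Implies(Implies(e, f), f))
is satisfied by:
  {e: True, f: True}
  {e: True, f: False}
  {f: True, e: False}


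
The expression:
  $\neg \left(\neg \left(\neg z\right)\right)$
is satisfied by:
  {z: False}


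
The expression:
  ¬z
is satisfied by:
  {z: False}


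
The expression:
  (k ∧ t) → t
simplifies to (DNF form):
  True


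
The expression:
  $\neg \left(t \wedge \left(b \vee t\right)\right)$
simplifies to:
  $\neg t$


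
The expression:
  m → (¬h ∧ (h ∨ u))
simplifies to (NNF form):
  (u ∧ ¬h) ∨ ¬m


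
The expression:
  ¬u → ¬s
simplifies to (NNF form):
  u ∨ ¬s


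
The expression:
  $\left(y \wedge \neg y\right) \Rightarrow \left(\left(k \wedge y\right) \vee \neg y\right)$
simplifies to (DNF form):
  $\text{True}$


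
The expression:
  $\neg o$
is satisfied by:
  {o: False}


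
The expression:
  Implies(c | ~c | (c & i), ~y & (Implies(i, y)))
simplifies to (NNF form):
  ~i & ~y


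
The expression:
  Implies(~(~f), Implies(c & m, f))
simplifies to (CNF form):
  True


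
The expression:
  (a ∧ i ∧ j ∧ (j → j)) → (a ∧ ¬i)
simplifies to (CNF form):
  ¬a ∨ ¬i ∨ ¬j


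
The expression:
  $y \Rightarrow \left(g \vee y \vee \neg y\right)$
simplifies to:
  $\text{True}$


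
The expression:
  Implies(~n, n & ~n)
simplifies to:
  n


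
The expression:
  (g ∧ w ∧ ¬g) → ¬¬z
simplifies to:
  True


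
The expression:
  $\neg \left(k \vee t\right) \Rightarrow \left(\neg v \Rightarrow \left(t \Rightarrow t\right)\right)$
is always true.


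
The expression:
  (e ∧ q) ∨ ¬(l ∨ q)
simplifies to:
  (e ∧ q) ∨ (¬l ∧ ¬q)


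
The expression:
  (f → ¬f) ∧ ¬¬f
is never true.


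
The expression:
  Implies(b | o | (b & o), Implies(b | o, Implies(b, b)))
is always true.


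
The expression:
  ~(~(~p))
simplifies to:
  ~p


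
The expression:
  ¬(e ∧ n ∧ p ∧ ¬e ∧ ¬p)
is always true.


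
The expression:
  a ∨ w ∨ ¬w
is always true.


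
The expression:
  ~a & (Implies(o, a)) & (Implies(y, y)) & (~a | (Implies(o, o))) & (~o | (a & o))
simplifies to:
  ~a & ~o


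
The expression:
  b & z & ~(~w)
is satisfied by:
  {z: True, w: True, b: True}


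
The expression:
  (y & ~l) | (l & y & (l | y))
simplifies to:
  y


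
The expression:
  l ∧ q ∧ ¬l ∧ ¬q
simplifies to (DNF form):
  False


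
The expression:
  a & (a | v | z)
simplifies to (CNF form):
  a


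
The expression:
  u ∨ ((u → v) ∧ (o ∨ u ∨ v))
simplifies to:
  o ∨ u ∨ v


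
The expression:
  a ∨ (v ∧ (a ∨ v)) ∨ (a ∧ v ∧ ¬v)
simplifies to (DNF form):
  a ∨ v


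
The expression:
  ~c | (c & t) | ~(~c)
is always true.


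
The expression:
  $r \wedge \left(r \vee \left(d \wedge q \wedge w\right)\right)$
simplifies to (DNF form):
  $r$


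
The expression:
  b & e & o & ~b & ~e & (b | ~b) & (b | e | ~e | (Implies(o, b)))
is never true.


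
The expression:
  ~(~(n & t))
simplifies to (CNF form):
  n & t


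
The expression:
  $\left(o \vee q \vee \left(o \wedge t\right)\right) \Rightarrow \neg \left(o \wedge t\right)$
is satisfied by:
  {o: False, t: False}
  {t: True, o: False}
  {o: True, t: False}


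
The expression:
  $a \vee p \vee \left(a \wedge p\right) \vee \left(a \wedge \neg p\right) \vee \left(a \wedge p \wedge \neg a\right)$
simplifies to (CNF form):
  $a \vee p$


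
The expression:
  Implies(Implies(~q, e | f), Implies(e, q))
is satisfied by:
  {q: True, e: False}
  {e: False, q: False}
  {e: True, q: True}


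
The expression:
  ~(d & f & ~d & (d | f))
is always true.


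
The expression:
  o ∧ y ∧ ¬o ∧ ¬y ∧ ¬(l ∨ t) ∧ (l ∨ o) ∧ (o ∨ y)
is never true.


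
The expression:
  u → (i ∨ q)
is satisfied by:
  {i: True, q: True, u: False}
  {i: True, u: False, q: False}
  {q: True, u: False, i: False}
  {q: False, u: False, i: False}
  {i: True, q: True, u: True}
  {i: True, u: True, q: False}
  {q: True, u: True, i: False}


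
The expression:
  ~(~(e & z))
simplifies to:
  e & z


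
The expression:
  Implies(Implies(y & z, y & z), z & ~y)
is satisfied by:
  {z: True, y: False}


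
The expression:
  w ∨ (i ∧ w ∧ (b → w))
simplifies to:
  w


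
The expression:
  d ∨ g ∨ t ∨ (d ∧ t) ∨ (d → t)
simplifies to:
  True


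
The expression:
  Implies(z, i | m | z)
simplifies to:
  True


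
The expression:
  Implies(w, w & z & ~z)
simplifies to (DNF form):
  ~w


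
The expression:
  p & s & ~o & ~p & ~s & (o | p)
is never true.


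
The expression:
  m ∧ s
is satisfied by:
  {m: True, s: True}


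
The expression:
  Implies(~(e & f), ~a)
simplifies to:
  ~a | (e & f)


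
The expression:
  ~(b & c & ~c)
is always true.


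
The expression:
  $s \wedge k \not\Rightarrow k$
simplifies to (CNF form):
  $\text{False}$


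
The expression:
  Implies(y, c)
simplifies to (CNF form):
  c | ~y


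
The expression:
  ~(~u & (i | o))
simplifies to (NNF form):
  u | (~i & ~o)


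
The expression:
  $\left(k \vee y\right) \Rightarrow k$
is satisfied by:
  {k: True, y: False}
  {y: False, k: False}
  {y: True, k: True}


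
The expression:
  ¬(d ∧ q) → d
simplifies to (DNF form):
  d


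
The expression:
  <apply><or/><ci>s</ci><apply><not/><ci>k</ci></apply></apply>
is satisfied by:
  {s: True, k: False}
  {k: False, s: False}
  {k: True, s: True}


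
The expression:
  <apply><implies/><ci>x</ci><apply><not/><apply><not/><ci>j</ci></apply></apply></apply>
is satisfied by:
  {j: True, x: False}
  {x: False, j: False}
  {x: True, j: True}


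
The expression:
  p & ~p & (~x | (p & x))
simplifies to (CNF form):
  False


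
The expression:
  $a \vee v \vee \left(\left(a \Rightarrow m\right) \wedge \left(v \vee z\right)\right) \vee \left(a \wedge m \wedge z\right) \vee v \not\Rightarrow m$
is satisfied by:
  {a: True, z: True, v: True}
  {a: True, z: True, v: False}
  {a: True, v: True, z: False}
  {a: True, v: False, z: False}
  {z: True, v: True, a: False}
  {z: True, v: False, a: False}
  {v: True, z: False, a: False}


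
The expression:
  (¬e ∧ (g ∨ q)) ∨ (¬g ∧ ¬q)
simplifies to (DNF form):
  (¬g ∧ ¬q) ∨ ¬e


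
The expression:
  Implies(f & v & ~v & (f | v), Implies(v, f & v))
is always true.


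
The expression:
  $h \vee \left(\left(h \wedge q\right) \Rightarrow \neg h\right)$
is always true.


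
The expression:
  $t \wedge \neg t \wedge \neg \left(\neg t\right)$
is never true.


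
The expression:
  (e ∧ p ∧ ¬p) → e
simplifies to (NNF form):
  True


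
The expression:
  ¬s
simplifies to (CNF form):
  ¬s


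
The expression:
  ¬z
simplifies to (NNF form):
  ¬z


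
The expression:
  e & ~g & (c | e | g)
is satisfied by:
  {e: True, g: False}


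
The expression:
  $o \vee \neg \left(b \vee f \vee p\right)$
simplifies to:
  $o \vee \left(\neg b \wedge \neg f \wedge \neg p\right)$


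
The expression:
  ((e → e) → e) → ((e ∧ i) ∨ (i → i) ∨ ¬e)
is always true.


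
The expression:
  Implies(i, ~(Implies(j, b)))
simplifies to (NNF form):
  ~i | (j & ~b)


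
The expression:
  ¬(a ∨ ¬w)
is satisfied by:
  {w: True, a: False}


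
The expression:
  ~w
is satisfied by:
  {w: False}


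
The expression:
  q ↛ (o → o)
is never true.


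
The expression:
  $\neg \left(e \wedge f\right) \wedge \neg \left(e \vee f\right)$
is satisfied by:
  {e: False, f: False}


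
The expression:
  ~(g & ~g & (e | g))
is always true.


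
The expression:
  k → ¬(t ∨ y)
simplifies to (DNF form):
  (¬t ∧ ¬y) ∨ ¬k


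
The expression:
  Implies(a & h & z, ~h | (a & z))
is always true.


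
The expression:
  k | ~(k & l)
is always true.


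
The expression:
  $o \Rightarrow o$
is always true.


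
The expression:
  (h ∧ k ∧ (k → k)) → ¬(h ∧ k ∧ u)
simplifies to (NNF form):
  ¬h ∨ ¬k ∨ ¬u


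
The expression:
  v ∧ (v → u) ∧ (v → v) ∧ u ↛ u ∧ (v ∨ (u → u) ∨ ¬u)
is never true.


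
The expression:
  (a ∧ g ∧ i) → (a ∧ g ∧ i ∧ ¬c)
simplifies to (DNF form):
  ¬a ∨ ¬c ∨ ¬g ∨ ¬i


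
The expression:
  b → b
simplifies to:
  True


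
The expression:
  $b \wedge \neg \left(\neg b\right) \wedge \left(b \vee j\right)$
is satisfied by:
  {b: True}


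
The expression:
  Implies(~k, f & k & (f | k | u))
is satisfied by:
  {k: True}


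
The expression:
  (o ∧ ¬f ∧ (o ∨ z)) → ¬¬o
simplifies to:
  True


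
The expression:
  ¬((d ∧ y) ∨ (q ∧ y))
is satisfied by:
  {q: False, y: False, d: False}
  {d: True, q: False, y: False}
  {q: True, d: False, y: False}
  {d: True, q: True, y: False}
  {y: True, d: False, q: False}


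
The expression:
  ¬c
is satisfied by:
  {c: False}


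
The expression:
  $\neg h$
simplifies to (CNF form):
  $\neg h$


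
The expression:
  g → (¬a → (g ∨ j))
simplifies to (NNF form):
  True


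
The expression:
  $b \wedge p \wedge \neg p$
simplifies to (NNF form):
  $\text{False}$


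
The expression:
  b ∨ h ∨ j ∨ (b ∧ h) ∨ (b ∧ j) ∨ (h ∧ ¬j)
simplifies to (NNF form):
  b ∨ h ∨ j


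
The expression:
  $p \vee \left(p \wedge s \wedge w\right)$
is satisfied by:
  {p: True}


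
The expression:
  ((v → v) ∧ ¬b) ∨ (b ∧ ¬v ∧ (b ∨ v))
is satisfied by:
  {v: False, b: False}
  {b: True, v: False}
  {v: True, b: False}


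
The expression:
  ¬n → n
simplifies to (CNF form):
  n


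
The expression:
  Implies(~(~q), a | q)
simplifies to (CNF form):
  True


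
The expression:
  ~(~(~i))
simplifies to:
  ~i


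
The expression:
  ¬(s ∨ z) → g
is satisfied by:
  {z: True, g: True, s: True}
  {z: True, g: True, s: False}
  {z: True, s: True, g: False}
  {z: True, s: False, g: False}
  {g: True, s: True, z: False}
  {g: True, s: False, z: False}
  {s: True, g: False, z: False}


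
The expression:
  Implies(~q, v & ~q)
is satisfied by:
  {q: True, v: True}
  {q: True, v: False}
  {v: True, q: False}


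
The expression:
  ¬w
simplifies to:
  ¬w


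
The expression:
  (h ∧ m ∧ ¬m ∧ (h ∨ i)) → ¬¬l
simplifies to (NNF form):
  True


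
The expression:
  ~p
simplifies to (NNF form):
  ~p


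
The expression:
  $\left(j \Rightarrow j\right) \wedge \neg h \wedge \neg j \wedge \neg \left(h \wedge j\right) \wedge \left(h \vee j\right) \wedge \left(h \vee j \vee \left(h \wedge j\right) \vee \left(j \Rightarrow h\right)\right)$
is never true.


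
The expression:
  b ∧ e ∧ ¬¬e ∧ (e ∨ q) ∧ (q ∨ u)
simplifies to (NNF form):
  b ∧ e ∧ (q ∨ u)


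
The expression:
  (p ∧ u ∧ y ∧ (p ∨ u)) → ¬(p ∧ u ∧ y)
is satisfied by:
  {p: False, u: False, y: False}
  {y: True, p: False, u: False}
  {u: True, p: False, y: False}
  {y: True, u: True, p: False}
  {p: True, y: False, u: False}
  {y: True, p: True, u: False}
  {u: True, p: True, y: False}


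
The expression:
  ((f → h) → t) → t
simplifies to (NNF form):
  h ∨ t ∨ ¬f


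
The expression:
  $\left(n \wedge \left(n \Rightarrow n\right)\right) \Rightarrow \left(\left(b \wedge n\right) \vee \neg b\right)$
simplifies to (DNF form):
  $\text{True}$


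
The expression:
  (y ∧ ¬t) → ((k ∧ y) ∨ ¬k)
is always true.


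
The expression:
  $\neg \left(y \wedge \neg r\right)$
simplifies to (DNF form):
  $r \vee \neg y$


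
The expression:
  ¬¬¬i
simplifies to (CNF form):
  ¬i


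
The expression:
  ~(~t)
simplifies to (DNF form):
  t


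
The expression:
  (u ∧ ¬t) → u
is always true.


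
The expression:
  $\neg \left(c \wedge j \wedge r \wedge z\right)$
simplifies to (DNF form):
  $\neg c \vee \neg j \vee \neg r \vee \neg z$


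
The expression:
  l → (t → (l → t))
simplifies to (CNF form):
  True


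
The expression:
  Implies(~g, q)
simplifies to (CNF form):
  g | q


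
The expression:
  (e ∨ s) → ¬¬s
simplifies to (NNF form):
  s ∨ ¬e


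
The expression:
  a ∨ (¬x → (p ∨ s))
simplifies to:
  a ∨ p ∨ s ∨ x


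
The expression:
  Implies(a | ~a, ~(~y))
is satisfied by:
  {y: True}


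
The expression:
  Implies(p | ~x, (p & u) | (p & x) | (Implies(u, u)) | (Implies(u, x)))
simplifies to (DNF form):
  True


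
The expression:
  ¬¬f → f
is always true.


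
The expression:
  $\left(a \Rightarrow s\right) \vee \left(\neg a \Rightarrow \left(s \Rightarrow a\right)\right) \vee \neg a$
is always true.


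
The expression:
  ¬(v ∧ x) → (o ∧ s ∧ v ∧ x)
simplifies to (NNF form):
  v ∧ x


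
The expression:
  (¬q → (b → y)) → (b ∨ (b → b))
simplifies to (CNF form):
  True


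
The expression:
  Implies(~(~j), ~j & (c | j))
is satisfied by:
  {j: False}
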